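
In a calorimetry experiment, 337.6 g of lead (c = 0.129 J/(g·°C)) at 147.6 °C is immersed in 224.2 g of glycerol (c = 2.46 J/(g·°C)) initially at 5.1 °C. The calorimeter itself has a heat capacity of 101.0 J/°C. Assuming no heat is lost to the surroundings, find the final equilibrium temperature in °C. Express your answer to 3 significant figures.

Heat lost by lead = heat gained by glycerol + calorimeter.
(337.6)(0.129)(147.6 − T) = [(224.2)(2.46) + 101.0](T − 5.1)
43.5504 (147.6 − T) = 652.532 (T − 5.1)
6428.0 − 43.5504 T = 652.532 T − 3327.9
9755.9 = 696.0824 T
T = 14.02 °C

T_f = 14.0 °C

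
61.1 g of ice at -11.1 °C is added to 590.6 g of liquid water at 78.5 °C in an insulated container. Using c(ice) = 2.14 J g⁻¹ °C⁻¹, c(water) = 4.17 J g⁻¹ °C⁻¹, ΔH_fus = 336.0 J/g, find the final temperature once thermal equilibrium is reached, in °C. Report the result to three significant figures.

T_f = 63.1 °C

Heat to bring ice to 0 °C and melt it: q₁ = 61.1×2.14×11.1 + 61.1×336.0 = 21981 J
Heat the water can supply cooling to 0 °C: 590.6×4.17×78.5 = 193330 J > q₁, so all ice melts.
Energy balance: 590.6×4.17×(78.5 − T) = 21981 + 61.1×4.17×(T − 0)
2462.802(78.5 − T) = 21981 + 254.787 T
193330 − 21981 = 2717.589 T
T = 171349 / 2717.589 = 63.05 °C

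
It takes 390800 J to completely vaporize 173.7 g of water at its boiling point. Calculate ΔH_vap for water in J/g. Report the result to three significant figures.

ΔH_vap = q / m = 390800 / 173.7 = 2250 J/g

ΔH_vap = 2250 J/g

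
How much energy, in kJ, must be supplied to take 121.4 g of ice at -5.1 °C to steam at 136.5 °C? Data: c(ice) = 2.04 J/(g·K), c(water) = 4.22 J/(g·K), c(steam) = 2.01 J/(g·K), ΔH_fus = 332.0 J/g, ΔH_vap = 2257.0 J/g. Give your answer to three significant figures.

q1 (heat ice -5.1→0.0 °C): 121.4 × 2.04 × 5.1 = 1263 J
q2 (melt at 0 °C): 121.4 × 332.0 = 40305 J
q3 (heat water 0.0→100.0 °C): 121.4 × 4.22 × 100.0 = 51231 J
q4 (vaporize at 100 °C): 121.4 × 2257.0 = 274000 J
q5 (heat steam 100.0→136.5 °C): 121.4 × 2.01 × 36.5 = 8907 J
Total: 1263 + 40305 + 51231 + 274000 + 8907 = 375706 J = 376 kJ

q = 376 kJ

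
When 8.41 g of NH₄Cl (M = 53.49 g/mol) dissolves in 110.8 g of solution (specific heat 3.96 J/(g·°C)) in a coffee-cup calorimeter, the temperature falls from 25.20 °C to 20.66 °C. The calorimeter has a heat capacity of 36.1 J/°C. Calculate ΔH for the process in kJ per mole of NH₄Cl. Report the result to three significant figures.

|ΔT| = |20.66 − 25.20| = 4.54 °C
|q_surr| = (110.8 × 3.96 + 36.1) × 4.54 = 474.868 × 4.54 = 2156 J
n(NH₄Cl) = 8.41 / 53.49 = 0.1572 mol
Temperature fell, so q_rxn = +|q_surr| = 2.156 kJ
ΔH = q_rxn / n = 13.72 kJ/mol

ΔH = 13.7 kJ/mol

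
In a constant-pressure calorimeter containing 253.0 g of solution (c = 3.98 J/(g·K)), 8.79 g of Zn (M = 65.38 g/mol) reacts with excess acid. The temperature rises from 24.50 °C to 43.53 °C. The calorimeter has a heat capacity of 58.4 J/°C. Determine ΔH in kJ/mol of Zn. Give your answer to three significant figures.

|ΔT| = |43.53 − 24.50| = 19.03 °C
|q_surr| = (253.0 × 3.98 + 58.4) × 19.03 = 1065.34 × 19.03 = 20270 J
n(Zn) = 8.79 / 65.38 = 0.1344 mol
Temperature rose, so q_rxn = −|q_surr| = -20.27 kJ
ΔH = q_rxn / n = -150.8 kJ/mol

ΔH = -151 kJ/mol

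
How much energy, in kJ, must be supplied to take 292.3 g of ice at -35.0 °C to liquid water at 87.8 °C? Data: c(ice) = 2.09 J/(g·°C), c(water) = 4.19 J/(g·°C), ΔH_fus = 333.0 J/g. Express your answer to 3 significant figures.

q = 226 kJ

q1 (heat ice -35.0→0.0 °C): 292.3 × 2.09 × 35.0 = 21382 J
q2 (melt at 0 °C): 292.3 × 333.0 = 97336 J
q3 (heat water 0.0→87.8 °C): 292.3 × 4.19 × 87.8 = 107532 J
Total: 21382 + 97336 + 107532 = 226250 J = 226 kJ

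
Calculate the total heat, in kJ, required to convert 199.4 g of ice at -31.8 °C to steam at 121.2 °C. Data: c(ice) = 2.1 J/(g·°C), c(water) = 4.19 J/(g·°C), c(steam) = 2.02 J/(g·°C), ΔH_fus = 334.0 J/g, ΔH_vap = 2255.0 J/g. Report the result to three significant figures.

q = 622 kJ

q1 (heat ice -31.8→0.0 °C): 199.4 × 2.1 × 31.8 = 13316 J
q2 (melt at 0 °C): 199.4 × 334.0 = 66600 J
q3 (heat water 0.0→100.0 °C): 199.4 × 4.19 × 100.0 = 83549 J
q4 (vaporize at 100 °C): 199.4 × 2255.0 = 449647 J
q5 (heat steam 100.0→121.2 °C): 199.4 × 2.02 × 21.2 = 8539 J
Total: 13316 + 66600 + 83549 + 449647 + 8539 = 621651 J = 622 kJ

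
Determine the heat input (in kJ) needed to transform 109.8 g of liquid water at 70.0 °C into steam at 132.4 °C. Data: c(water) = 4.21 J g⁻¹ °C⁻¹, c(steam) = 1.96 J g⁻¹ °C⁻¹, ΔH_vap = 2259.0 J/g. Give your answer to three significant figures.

q = 269 kJ

q1 (heat water 70.0→100.0 °C): 109.8 × 4.21 × 30.0 = 13868 J
q2 (vaporize at 100 °C): 109.8 × 2259.0 = 248038 J
q3 (heat steam 100.0→132.4 °C): 109.8 × 1.96 × 32.4 = 6973 J
Total: 13868 + 248038 + 6973 = 268879 J = 269 kJ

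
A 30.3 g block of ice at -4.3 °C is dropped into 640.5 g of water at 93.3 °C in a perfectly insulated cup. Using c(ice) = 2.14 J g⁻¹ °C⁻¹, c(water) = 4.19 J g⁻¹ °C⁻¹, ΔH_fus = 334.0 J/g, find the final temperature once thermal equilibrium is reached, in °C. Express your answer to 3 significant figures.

Heat to bring ice to 0 °C and melt it: q₁ = 30.3×2.14×4.3 + 30.3×334.0 = 10399 J
Heat the water can supply cooling to 0 °C: 640.5×4.19×93.3 = 250389 J > q₁, so all ice melts.
Energy balance: 640.5×4.19×(93.3 − T) = 10399 + 30.3×4.19×(T − 0)
2683.695(93.3 − T) = 10399 + 126.957 T
250389 − 10399 = 2810.652 T
T = 239990 / 2810.652 = 85.39 °C

T_f = 85.4 °C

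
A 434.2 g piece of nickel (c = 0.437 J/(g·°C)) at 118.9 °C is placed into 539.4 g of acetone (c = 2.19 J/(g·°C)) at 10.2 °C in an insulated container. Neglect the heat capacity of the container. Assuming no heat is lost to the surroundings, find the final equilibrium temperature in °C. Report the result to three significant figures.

Heat lost by nickel = heat gained by acetone.
(434.2)(0.437)(118.9 − T) = (539.4)(2.19)(T − 10.2)
189.7454 (118.9 − T) = 1181.286 (T − 10.2)
22561 − 189.7454 T = 1181.286 T − 12049
34610 = 1371.0314 T
T = 25.24 °C

T_f = 25.2 °C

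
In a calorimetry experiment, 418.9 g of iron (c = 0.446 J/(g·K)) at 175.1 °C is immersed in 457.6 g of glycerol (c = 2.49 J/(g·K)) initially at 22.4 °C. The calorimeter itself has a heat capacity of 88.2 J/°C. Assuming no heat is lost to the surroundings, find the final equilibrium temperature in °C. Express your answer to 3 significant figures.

Heat lost by iron = heat gained by glycerol + calorimeter.
(418.9)(0.446)(175.1 − T) = [(457.6)(2.49) + 88.2](T − 22.4)
186.8294 (175.1 − T) = 1227.624 (T − 22.4)
32714 − 186.8294 T = 1227.624 T − 27499
60213 = 1414.4534 T
T = 42.57 °C

T_f = 42.6 °C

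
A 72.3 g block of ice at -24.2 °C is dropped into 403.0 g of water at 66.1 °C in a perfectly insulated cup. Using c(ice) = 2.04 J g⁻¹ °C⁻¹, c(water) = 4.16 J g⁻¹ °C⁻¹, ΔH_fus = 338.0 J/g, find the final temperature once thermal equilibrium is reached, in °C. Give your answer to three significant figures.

T_f = 41.9 °C

Heat to bring ice to 0 °C and melt it: q₁ = 72.3×2.04×24.2 + 72.3×338.0 = 28007 J
Heat the water can supply cooling to 0 °C: 403.0×4.16×66.1 = 110815 J > q₁, so all ice melts.
Energy balance: 403.0×4.16×(66.1 − T) = 28007 + 72.3×4.16×(T − 0)
1676.48(66.1 − T) = 28007 + 300.768 T
110815 − 28007 = 1977.248 T
T = 82808 / 1977.248 = 41.88 °C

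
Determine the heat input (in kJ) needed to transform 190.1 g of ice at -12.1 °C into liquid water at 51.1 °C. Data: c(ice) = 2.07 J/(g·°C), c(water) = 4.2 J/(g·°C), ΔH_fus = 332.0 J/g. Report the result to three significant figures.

q = 109 kJ

q1 (heat ice -12.1→0.0 °C): 190.1 × 2.07 × 12.1 = 4761 J
q2 (melt at 0 °C): 190.1 × 332.0 = 63113 J
q3 (heat water 0.0→51.1 °C): 190.1 × 4.2 × 51.1 = 40799 J
Total: 4761 + 63113 + 40799 = 108673 J = 109 kJ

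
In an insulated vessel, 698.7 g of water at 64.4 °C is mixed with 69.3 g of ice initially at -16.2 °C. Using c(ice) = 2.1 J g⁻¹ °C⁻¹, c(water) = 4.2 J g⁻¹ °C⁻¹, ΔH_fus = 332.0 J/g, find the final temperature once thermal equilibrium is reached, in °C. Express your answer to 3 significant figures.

Heat to bring ice to 0 °C and melt it: q₁ = 69.3×2.1×16.2 + 69.3×332.0 = 25365 J
Heat the water can supply cooling to 0 °C: 698.7×4.2×64.4 = 188984 J > q₁, so all ice melts.
Energy balance: 698.7×4.2×(64.4 − T) = 25365 + 69.3×4.2×(T − 0)
2934.54(64.4 − T) = 25365 + 291.06 T
188984 − 25365 = 3225.60 T
T = 163619 / 3225.60 = 50.73 °C

T_f = 50.7 °C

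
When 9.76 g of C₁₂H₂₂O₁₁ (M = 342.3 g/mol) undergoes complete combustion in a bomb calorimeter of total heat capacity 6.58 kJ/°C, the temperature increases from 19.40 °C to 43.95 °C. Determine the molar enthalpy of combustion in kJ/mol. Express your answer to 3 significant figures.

ΔT = 43.95 − 19.40 = 24.55 °C
q_cal = C_cal × ΔT = 6.58 × 24.55 = 161.539 kJ
n = 9.76 / 342.3 = 0.02851 mol
q_rxn = −q_cal = -161.539 kJ
ΔH = -161.539 / 0.02851 = -5666 kJ/mol

ΔH = -5670 kJ/mol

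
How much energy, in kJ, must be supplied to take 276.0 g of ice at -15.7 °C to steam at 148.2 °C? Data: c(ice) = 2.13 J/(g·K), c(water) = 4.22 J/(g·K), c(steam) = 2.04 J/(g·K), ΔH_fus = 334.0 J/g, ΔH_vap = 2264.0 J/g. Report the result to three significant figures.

q = 870 kJ

q1 (heat ice -15.7→0.0 °C): 276.0 × 2.13 × 15.7 = 9230 J
q2 (melt at 0 °C): 276.0 × 334.0 = 92184 J
q3 (heat water 0.0→100.0 °C): 276.0 × 4.22 × 100.0 = 116472 J
q4 (vaporize at 100 °C): 276.0 × 2264.0 = 624864 J
q5 (heat steam 100.0→148.2 °C): 276.0 × 2.04 × 48.2 = 27139 J
Total: 9230 + 92184 + 116472 + 624864 + 27139 = 869889 J = 870 kJ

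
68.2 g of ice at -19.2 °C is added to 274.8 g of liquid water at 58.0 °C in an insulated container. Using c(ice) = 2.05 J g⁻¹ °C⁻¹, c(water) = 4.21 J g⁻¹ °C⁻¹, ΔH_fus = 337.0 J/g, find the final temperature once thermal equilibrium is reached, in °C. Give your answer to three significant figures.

T_f = 28.7 °C

Heat to bring ice to 0 °C and melt it: q₁ = 68.2×2.05×19.2 + 68.2×337.0 = 25668 J
Heat the water can supply cooling to 0 °C: 274.8×4.21×58.0 = 67100.7 J > q₁, so all ice melts.
Energy balance: 274.8×4.21×(58.0 − T) = 25668 + 68.2×4.21×(T − 0)
1156.908(58.0 − T) = 25668 + 287.122 T
67100.7 − 25668 = 1444.030 T
T = 41432.7 / 1444.030 = 28.69 °C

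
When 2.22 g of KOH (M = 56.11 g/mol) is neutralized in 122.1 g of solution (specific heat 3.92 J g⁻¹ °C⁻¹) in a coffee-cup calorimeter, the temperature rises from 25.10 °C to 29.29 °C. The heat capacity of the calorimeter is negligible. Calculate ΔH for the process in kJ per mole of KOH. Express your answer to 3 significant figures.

|ΔT| = |29.29 − 25.10| = 4.19 °C
|q_surr| = (122.1 × 3.92) × 4.19 = 478.632 × 4.19 = 2005 J
n(KOH) = 2.22 / 56.11 = 0.03957 mol
Temperature rose, so q_rxn = −|q_surr| = -2.005 kJ
ΔH = q_rxn / n = -50.67 kJ/mol

ΔH = -50.7 kJ/mol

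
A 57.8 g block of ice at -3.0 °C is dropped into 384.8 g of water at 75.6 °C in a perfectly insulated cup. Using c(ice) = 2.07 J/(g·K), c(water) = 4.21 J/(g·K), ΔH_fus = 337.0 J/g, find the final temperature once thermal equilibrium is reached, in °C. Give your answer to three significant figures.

T_f = 55.1 °C

Heat to bring ice to 0 °C and melt it: q₁ = 57.8×2.07×3.0 + 57.8×337.0 = 19838 J
Heat the water can supply cooling to 0 °C: 384.8×4.21×75.6 = 122473 J > q₁, so all ice melts.
Energy balance: 384.8×4.21×(75.6 − T) = 19838 + 57.8×4.21×(T − 0)
1620.008(75.6 − T) = 19838 + 243.338 T
122473 − 19838 = 1863.346 T
T = 102635 / 1863.346 = 55.08 °C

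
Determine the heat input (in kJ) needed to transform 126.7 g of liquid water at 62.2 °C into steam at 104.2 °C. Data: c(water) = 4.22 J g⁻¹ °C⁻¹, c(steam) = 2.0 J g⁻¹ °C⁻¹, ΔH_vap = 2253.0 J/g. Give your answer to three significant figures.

q = 307 kJ

q1 (heat water 62.2→100.0 °C): 126.7 × 4.22 × 37.8 = 20211 J
q2 (vaporize at 100 °C): 126.7 × 2253.0 = 285455 J
q3 (heat steam 100.0→104.2 °C): 126.7 × 2.0 × 4.2 = 1064 J
Total: 20211 + 285455 + 1064 = 306730 J = 307 kJ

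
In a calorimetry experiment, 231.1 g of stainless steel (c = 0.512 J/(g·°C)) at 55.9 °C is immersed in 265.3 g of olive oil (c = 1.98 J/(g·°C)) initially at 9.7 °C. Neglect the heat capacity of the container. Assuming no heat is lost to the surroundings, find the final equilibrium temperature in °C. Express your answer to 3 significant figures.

T_f = 18.2 °C

Heat lost by stainless steel = heat gained by olive oil.
(231.1)(0.512)(55.9 − T) = (265.3)(1.98)(T − 9.7)
118.3232 (55.9 − T) = 525.294 (T − 9.7)
6614.3 − 118.3232 T = 525.294 T − 5095.4
11709.7 = 643.6172 T
T = 18.19 °C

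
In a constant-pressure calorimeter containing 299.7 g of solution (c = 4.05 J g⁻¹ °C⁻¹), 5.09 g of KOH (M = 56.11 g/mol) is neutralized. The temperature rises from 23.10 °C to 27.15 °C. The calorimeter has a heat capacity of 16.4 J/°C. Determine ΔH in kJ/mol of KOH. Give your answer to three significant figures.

ΔH = -54.9 kJ/mol

|ΔT| = |27.15 − 23.10| = 4.05 °C
|q_surr| = (299.7 × 4.05 + 16.4) × 4.05 = 1230.185 × 4.05 = 4982 J
n(KOH) = 5.09 / 56.11 = 0.09071 mol
Temperature rose, so q_rxn = −|q_surr| = -4.982 kJ
ΔH = q_rxn / n = -54.92 kJ/mol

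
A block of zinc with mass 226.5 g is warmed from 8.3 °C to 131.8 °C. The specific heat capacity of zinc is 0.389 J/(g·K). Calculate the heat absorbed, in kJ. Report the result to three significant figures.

q = 10.9 kJ

q = m c ΔT = 226.5 × 0.389 × (131.8 − 8.3)
q = 226.5 × 0.389 × 123.5 = 10880 J = 10.9 kJ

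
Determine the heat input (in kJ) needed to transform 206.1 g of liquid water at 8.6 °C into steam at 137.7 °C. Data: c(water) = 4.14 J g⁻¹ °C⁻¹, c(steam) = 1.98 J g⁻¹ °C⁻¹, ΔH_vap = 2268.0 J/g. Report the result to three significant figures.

q1 (heat water 8.6→100.0 °C): 206.1 × 4.14 × 91.4 = 77987 J
q2 (vaporize at 100 °C): 206.1 × 2268.0 = 467435 J
q3 (heat steam 100.0→137.7 °C): 206.1 × 1.98 × 37.7 = 15385 J
Total: 77987 + 467435 + 15385 = 560807 J = 561 kJ

q = 561 kJ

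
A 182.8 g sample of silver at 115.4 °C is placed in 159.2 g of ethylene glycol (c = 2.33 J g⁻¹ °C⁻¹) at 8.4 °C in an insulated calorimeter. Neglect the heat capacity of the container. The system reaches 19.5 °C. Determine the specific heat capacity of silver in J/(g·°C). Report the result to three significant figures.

c = 0.235 J/(g·°C)

q_gained = (159.2 × 2.33) × (19.5 − 8.4) = 4117 J
q_lost = 182.8 × c × (115.4 − 19.5) = 17530.52 c
Set equal: c = 4117 / 17530.52 = 0.235 J/(g·°C)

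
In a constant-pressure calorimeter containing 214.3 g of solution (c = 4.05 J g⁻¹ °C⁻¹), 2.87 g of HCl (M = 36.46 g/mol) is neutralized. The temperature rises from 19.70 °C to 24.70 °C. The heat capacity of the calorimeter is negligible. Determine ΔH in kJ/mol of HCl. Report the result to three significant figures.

|ΔT| = |24.70 − 19.70| = 5.00 °C
|q_surr| = (214.3 × 4.05) × 5.00 = 867.915 × 5.00 = 4340 J
n(HCl) = 2.87 / 36.46 = 0.07872 mol
Temperature rose, so q_rxn = −|q_surr| = -4.340 kJ
ΔH = q_rxn / n = -55.13 kJ/mol

ΔH = -55.1 kJ/mol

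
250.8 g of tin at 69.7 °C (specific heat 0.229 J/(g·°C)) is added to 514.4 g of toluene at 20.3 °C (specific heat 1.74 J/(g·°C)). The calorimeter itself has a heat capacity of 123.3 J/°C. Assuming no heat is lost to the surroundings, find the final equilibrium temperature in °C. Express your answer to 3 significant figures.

T_f = 22.9 °C

Heat lost by tin = heat gained by toluene + calorimeter.
(250.8)(0.229)(69.7 − T) = [(514.4)(1.74) + 123.3](T − 20.3)
57.4332 (69.7 − T) = 1018.356 (T − 20.3)
4003.1 − 57.4332 T = 1018.356 T − 20673
24676.1 = 1075.7892 T
T = 22.94 °C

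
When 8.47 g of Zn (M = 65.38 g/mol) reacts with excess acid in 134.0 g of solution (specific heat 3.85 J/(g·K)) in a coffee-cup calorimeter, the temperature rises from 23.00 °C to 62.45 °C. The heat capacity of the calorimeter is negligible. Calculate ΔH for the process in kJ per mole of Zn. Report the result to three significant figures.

ΔH = -157 kJ/mol

|ΔT| = |62.45 − 23.00| = 39.45 °C
|q_surr| = (134.0 × 3.85) × 39.45 = 515.9 × 39.45 = 20350 J
n(Zn) = 8.47 / 65.38 = 0.1296 mol
Temperature rose, so q_rxn = −|q_surr| = -20.35 kJ
ΔH = q_rxn / n = -157.0 kJ/mol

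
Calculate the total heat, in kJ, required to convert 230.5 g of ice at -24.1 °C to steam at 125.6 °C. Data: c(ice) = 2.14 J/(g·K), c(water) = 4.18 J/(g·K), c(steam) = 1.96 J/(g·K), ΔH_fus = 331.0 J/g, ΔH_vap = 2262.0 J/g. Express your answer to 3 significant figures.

q = 717 kJ

q1 (heat ice -24.1→0.0 °C): 230.5 × 2.14 × 24.1 = 11888 J
q2 (melt at 0 °C): 230.5 × 331.0 = 76296 J
q3 (heat water 0.0→100.0 °C): 230.5 × 4.18 × 100.0 = 96349 J
q4 (vaporize at 100 °C): 230.5 × 2262.0 = 521391 J
q5 (heat steam 100.0→125.6 °C): 230.5 × 1.96 × 25.6 = 11566 J
Total: 11888 + 76296 + 96349 + 521391 + 11566 = 717490 J = 717 kJ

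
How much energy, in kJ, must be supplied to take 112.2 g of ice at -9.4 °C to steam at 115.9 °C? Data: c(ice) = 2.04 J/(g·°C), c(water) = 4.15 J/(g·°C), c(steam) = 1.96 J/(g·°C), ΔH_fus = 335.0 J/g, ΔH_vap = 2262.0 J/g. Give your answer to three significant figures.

q1 (heat ice -9.4→0.0 °C): 112.2 × 2.04 × 9.4 = 2152 J
q2 (melt at 0 °C): 112.2 × 335.0 = 37587 J
q3 (heat water 0.0→100.0 °C): 112.2 × 4.15 × 100.0 = 46563 J
q4 (vaporize at 100 °C): 112.2 × 2262.0 = 253796 J
q5 (heat steam 100.0→115.9 °C): 112.2 × 1.96 × 15.9 = 3497 J
Total: 2152 + 37587 + 46563 + 253796 + 3497 = 343595 J = 344 kJ

q = 344 kJ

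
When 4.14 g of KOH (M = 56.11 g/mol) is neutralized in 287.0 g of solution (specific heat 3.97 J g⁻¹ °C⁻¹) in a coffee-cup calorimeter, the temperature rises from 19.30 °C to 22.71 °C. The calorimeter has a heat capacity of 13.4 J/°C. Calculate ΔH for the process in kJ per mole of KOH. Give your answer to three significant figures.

ΔH = -53.3 kJ/mol

|ΔT| = |22.71 − 19.30| = 3.41 °C
|q_surr| = (287.0 × 3.97 + 13.4) × 3.41 = 1152.79 × 3.41 = 3931 J
n(KOH) = 4.14 / 56.11 = 0.07378 mol
Temperature rose, so q_rxn = −|q_surr| = -3.931 kJ
ΔH = q_rxn / n = -53.28 kJ/mol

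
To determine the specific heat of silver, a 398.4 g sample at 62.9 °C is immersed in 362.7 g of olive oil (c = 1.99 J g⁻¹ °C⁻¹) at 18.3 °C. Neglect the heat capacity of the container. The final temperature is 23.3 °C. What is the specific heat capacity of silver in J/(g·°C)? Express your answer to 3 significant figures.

q_gained = (362.7 × 1.99) × (23.3 − 18.3) = 3609 J
q_lost = 398.4 × c × (62.9 − 23.3) = 15776.64 c
Set equal: c = 3609 / 15776.64 = 0.229 J/(g·°C)

c = 0.229 J/(g·°C)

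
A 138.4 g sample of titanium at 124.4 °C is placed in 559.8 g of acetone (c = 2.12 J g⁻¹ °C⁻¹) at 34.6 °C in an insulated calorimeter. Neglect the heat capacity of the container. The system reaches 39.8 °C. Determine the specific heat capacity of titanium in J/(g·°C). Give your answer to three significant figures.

q_gained = (559.8 × 2.12) × (39.8 − 34.6) = 6171 J
q_lost = 138.4 × c × (124.4 − 39.8) = 11708.64 c
Set equal: c = 6171 / 11708.64 = 0.527 J/(g·°C)

c = 0.527 J/(g·°C)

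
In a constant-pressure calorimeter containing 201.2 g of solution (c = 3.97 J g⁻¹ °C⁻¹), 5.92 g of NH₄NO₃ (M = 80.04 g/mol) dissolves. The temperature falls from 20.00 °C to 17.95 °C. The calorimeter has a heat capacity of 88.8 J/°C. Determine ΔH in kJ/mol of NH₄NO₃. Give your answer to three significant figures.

|ΔT| = |17.95 − 20.00| = 2.05 °C
|q_surr| = (201.2 × 3.97 + 88.8) × 2.05 = 887.564 × 2.05 = 1820 J
n(NH₄NO₃) = 5.92 / 80.04 = 0.07396 mol
Temperature fell, so q_rxn = +|q_surr| = 1.820 kJ
ΔH = q_rxn / n = 24.61 kJ/mol

ΔH = 24.6 kJ/mol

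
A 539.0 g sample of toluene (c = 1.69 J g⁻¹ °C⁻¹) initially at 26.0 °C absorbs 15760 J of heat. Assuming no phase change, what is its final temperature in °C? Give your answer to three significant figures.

ΔT = q / (m c) = 15760 / (539.0 × 1.69) = 17.30 °C
T_f = 26.0 + 17.30 = 43.30 °C

T_f = 43.3 °C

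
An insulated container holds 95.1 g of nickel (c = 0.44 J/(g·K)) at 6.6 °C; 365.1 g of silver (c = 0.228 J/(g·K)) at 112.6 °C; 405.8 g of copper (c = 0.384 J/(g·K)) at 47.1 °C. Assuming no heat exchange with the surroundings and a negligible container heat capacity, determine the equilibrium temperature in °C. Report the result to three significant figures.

Σ mᵢcᵢ(T − Tᵢ) = 0  ⇒  T = Σ mᵢcᵢTᵢ / Σ mᵢcᵢ
Σ mᵢcᵢ = 95.1×0.44 + 365.1×0.228 + 405.8×0.384 = 280.9140
Σ mᵢcᵢTᵢ = 41.844×6.6 + 83.2428×112.6 + 155.8272×47.1 = 16989
T = 16989 / 280.9140 = 60.48 °C

T_f = 60.5 °C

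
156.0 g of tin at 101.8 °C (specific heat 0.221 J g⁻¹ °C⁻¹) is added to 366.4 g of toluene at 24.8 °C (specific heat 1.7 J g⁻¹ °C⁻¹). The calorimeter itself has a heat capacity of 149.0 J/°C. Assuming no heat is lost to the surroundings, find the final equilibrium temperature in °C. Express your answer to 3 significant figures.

T_f = 28.1 °C

Heat lost by tin = heat gained by toluene + calorimeter.
(156.0)(0.221)(101.8 − T) = [(366.4)(1.7) + 149.0](T − 24.8)
34.476 (101.8 − T) = 771.88 (T − 24.8)
3509.7 − 34.476 T = 771.88 T − 19143
22652.7 = 806.356 T
T = 28.09 °C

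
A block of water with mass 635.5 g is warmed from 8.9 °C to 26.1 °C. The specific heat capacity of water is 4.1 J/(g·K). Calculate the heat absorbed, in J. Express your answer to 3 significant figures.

q = m c ΔT = 635.5 × 4.1 × (26.1 − 8.9)
q = 635.5 × 4.1 × 17.2 = 44820 J

q = 44800 J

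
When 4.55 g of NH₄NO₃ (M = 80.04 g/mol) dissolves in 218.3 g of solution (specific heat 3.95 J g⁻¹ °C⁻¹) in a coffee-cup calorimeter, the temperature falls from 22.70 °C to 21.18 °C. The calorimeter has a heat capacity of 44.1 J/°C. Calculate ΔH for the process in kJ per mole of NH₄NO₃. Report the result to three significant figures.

|ΔT| = |21.18 − 22.70| = 1.52 °C
|q_surr| = (218.3 × 3.95 + 44.1) × 1.52 = 906.385 × 1.52 = 1378 J
n(NH₄NO₃) = 4.55 / 80.04 = 0.05685 mol
Temperature fell, so q_rxn = +|q_surr| = 1.378 kJ
ΔH = q_rxn / n = 24.24 kJ/mol

ΔH = 24.2 kJ/mol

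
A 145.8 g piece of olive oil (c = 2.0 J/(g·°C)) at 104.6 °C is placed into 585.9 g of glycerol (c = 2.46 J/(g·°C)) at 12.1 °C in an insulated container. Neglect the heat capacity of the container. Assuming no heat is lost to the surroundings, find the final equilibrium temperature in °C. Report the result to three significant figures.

Heat lost by olive oil = heat gained by glycerol.
(145.8)(2.0)(104.6 − T) = (585.9)(2.46)(T − 12.1)
291.6 (104.6 − T) = 1441.314 (T − 12.1)
30501 − 291.6 T = 1441.314 T − 17440
47941 = 1732.914 T
T = 27.66 °C

T_f = 27.7 °C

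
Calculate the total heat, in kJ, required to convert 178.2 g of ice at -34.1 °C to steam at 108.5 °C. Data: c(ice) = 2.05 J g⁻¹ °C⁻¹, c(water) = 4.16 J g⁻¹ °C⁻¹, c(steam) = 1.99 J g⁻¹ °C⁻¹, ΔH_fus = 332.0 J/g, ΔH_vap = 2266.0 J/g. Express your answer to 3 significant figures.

q1 (heat ice -34.1→0.0 °C): 178.2 × 2.05 × 34.1 = 12457 J
q2 (melt at 0 °C): 178.2 × 332.0 = 59162 J
q3 (heat water 0.0→100.0 °C): 178.2 × 4.16 × 100.0 = 74131 J
q4 (vaporize at 100 °C): 178.2 × 2266.0 = 403801 J
q5 (heat steam 100.0→108.5 °C): 178.2 × 1.99 × 8.5 = 3014 J
Total: 12457 + 59162 + 74131 + 403801 + 3014 = 552565 J = 553 kJ

q = 553 kJ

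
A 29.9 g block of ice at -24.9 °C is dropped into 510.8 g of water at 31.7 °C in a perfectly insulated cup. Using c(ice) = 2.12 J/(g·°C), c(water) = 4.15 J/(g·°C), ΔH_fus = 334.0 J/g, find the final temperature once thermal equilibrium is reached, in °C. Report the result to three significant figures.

Heat to bring ice to 0 °C and melt it: q₁ = 29.9×2.12×24.9 + 29.9×334.0 = 11565 J
Heat the water can supply cooling to 0 °C: 510.8×4.15×31.7 = 67198.3 J > q₁, so all ice melts.
Energy balance: 510.8×4.15×(31.7 − T) = 11565 + 29.9×4.15×(T − 0)
2119.82(31.7 − T) = 11565 + 124.085 T
67198.3 − 11565 = 2243.905 T
T = 55633.3 / 2243.905 = 24.79 °C

T_f = 24.8 °C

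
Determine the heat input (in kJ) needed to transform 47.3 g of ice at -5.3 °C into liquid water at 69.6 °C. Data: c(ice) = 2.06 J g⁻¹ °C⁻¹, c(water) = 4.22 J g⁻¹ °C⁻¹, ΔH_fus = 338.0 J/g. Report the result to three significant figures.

q1 (heat ice -5.3→0.0 °C): 47.3 × 2.06 × 5.3 = 516 J
q2 (melt at 0 °C): 47.3 × 338.0 = 15987 J
q3 (heat water 0.0→69.6 °C): 47.3 × 4.22 × 69.6 = 13893 J
Total: 516 + 15987 + 13893 = 30396 J = 30.4 kJ

q = 30.4 kJ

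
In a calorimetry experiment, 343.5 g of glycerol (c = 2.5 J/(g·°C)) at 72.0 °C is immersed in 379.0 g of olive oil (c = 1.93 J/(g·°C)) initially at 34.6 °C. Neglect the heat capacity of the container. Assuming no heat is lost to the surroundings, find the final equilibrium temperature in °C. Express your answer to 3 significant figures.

Heat lost by glycerol = heat gained by olive oil.
(343.5)(2.5)(72.0 − T) = (379.0)(1.93)(T − 34.6)
858.75 (72.0 − T) = 731.47 (T − 34.6)
61830 − 858.75 T = 731.47 T − 25309
87139 = 1590.22 T
T = 54.80 °C

T_f = 54.8 °C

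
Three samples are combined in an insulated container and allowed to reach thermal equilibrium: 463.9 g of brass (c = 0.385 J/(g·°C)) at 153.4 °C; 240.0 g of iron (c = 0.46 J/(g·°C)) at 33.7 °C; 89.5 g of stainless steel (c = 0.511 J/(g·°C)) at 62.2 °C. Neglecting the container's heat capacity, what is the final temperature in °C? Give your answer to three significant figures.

Σ mᵢcᵢ(T − Tᵢ) = 0  ⇒  T = Σ mᵢcᵢTᵢ / Σ mᵢcᵢ
Σ mᵢcᵢ = 463.9×0.385 + 240.0×0.46 + 89.5×0.511 = 334.7360
Σ mᵢcᵢTᵢ = 178.6015×153.4 + 110.4×33.7 + 45.7345×62.2 = 33963
T = 33963 / 334.7360 = 101.46 °C

T_f = 101 °C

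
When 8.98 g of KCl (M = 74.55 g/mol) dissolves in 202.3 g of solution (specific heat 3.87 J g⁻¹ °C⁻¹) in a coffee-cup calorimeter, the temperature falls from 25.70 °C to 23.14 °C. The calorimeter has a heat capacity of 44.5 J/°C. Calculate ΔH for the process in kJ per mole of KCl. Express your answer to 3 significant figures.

|ΔT| = |23.14 − 25.70| = 2.56 °C
|q_surr| = (202.3 × 3.87 + 44.5) × 2.56 = 827.401 × 2.56 = 2118 J
n(KCl) = 8.98 / 74.55 = 0.1205 mol
Temperature fell, so q_rxn = +|q_surr| = 2.118 kJ
ΔH = q_rxn / n = 17.58 kJ/mol

ΔH = 17.6 kJ/mol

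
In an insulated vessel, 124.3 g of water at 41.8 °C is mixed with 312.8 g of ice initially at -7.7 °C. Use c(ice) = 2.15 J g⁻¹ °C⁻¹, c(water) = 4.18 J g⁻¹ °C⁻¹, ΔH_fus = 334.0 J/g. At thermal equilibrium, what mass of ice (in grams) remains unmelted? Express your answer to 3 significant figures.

Heat to warm all ice to 0 °C: 312.8×2.15×7.7 = 5178.4 J
Heat released by water cooling to 0 °C: 124.3×4.18×41.8 = 21718 J
21718 J < 5178.4 + 312.8×334.0 = 109653.6 J, so not all ice melts; final T = 0 °C.
Heat left for melting: 21718 − 5178.4 = 16539.6 J
Mass melted = 16539.6 / 334.0 = 49.52 g
Ice remaining = 312.8 − 49.52 = 263.28 g

m_ice remaining = 263 g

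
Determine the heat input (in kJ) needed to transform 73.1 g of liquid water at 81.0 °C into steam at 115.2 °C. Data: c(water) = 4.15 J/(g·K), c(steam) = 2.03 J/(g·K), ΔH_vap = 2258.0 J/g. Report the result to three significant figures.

q1 (heat water 81.0→100.0 °C): 73.1 × 4.15 × 19.0 = 5764 J
q2 (vaporize at 100 °C): 73.1 × 2258.0 = 165060 J
q3 (heat steam 100.0→115.2 °C): 73.1 × 2.03 × 15.2 = 2256 J
Total: 5764 + 165060 + 2256 = 173080 J = 173 kJ

q = 173 kJ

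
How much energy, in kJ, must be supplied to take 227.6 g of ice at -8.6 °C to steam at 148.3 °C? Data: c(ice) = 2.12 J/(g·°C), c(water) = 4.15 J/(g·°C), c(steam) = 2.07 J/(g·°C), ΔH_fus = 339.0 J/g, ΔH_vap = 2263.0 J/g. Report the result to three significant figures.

q1 (heat ice -8.6→0.0 °C): 227.6 × 2.12 × 8.6 = 4150 J
q2 (melt at 0 °C): 227.6 × 339.0 = 77156 J
q3 (heat water 0.0→100.0 °C): 227.6 × 4.15 × 100.0 = 94454 J
q4 (vaporize at 100 °C): 227.6 × 2263.0 = 515059 J
q5 (heat steam 100.0→148.3 °C): 227.6 × 2.07 × 48.3 = 22756 J
Total: 4150 + 77156 + 94454 + 515059 + 22756 = 713575 J = 714 kJ

q = 714 kJ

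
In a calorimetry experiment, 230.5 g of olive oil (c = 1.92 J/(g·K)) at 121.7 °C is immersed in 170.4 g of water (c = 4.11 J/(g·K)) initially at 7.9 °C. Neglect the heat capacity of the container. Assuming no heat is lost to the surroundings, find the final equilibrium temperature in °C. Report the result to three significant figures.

T_f = 52.0 °C

Heat lost by olive oil = heat gained by water.
(230.5)(1.92)(121.7 − T) = (170.4)(4.11)(T − 7.9)
442.56 (121.7 − T) = 700.344 (T − 7.9)
53860 − 442.56 T = 700.344 T − 5532.7
59392.7 = 1142.904 T
T = 51.97 °C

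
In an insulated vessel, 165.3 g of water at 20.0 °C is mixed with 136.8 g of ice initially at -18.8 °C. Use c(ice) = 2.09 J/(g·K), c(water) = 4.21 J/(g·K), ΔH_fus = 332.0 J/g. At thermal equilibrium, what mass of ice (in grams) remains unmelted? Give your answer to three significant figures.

Heat to warm all ice to 0 °C: 136.8×2.09×18.8 = 5375.1 J
Heat released by water cooling to 0 °C: 165.3×4.21×20.0 = 13918 J
13918 J < 5375.1 + 136.8×332.0 = 50792.7 J, so not all ice melts; final T = 0 °C.
Heat left for melting: 13918 − 5375.1 = 8542.9 J
Mass melted = 8542.9 / 332.0 = 25.73 g
Ice remaining = 136.8 − 25.73 = 111.07 g

m_ice remaining = 111 g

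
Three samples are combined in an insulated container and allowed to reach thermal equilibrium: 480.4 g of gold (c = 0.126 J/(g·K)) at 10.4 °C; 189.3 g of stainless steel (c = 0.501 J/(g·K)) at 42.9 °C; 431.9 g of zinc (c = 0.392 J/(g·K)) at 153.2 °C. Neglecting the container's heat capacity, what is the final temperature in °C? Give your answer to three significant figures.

Σ mᵢcᵢ(T − Tᵢ) = 0  ⇒  T = Σ mᵢcᵢTᵢ / Σ mᵢcᵢ
Σ mᵢcᵢ = 480.4×0.126 + 189.3×0.501 + 431.9×0.392 = 324.6745
Σ mᵢcᵢTᵢ = 60.5304×10.4 + 94.8393×42.9 + 169.3048×153.2 = 30636
T = 30636 / 324.6745 = 94.36 °C

T_f = 94.4 °C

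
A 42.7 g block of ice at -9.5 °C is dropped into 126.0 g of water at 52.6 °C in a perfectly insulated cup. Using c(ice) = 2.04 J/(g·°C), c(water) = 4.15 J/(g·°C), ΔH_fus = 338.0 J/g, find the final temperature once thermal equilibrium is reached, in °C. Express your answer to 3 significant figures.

T_f = 17.5 °C

Heat to bring ice to 0 °C and melt it: q₁ = 42.7×2.04×9.5 + 42.7×338.0 = 15260 J
Heat the water can supply cooling to 0 °C: 126.0×4.15×52.6 = 27504.5 J > q₁, so all ice melts.
Energy balance: 126.0×4.15×(52.6 − T) = 15260 + 42.7×4.15×(T − 0)
522.9(52.6 − T) = 15260 + 177.205 T
27504.5 − 15260 = 700.105 T
T = 12244.5 / 700.105 = 17.49 °C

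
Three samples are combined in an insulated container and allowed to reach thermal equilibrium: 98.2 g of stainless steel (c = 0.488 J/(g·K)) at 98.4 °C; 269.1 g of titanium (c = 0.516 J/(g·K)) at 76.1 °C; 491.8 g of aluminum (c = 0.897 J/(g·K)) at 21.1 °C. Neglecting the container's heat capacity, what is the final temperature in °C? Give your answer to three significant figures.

Σ mᵢcᵢ(T − Tᵢ) = 0  ⇒  T = Σ mᵢcᵢTᵢ / Σ mᵢcᵢ
Σ mᵢcᵢ = 98.2×0.488 + 269.1×0.516 + 491.8×0.897 = 627.9218
Σ mᵢcᵢTᵢ = 47.9216×98.4 + 138.8556×76.1 + 441.1446×21.1 = 24591
T = 24591 / 627.9218 = 39.16 °C

T_f = 39.2 °C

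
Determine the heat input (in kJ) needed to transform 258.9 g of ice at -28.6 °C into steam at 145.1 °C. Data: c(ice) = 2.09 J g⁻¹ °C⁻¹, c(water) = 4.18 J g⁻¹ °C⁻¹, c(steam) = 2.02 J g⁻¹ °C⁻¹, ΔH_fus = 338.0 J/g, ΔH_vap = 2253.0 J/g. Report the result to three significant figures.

q1 (heat ice -28.6→0.0 °C): 258.9 × 2.09 × 28.6 = 15475 J
q2 (melt at 0 °C): 258.9 × 338.0 = 87508 J
q3 (heat water 0.0→100.0 °C): 258.9 × 4.18 × 100.0 = 108220 J
q4 (vaporize at 100 °C): 258.9 × 2253.0 = 583302 J
q5 (heat steam 100.0→145.1 °C): 258.9 × 2.02 × 45.1 = 23586 J
Total: 15475 + 87508 + 108220 + 583302 + 23586 = 818091 J = 818 kJ

q = 818 kJ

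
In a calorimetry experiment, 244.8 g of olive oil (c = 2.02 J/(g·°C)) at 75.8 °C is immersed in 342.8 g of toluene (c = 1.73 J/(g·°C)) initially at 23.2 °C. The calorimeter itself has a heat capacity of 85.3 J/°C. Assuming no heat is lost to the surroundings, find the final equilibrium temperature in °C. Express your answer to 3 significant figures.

T_f = 45.4 °C

Heat lost by olive oil = heat gained by toluene + calorimeter.
(244.8)(2.02)(75.8 − T) = [(342.8)(1.73) + 85.3](T − 23.2)
494.496 (75.8 − T) = 678.344 (T − 23.2)
37483 − 494.496 T = 678.344 T − 15738
53221 = 1172.840 T
T = 45.38 °C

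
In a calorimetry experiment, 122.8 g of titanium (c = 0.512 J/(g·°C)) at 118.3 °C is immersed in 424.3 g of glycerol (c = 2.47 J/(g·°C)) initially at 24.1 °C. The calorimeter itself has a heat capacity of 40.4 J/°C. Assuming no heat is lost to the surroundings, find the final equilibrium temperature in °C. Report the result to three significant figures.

Heat lost by titanium = heat gained by glycerol + calorimeter.
(122.8)(0.512)(118.3 − T) = [(424.3)(2.47) + 40.4](T − 24.1)
62.8736 (118.3 − T) = 1088.421 (T − 24.1)
7437.9 − 62.8736 T = 1088.421 T − 26231
33668.9 = 1151.2946 T
T = 29.24 °C

T_f = 29.2 °C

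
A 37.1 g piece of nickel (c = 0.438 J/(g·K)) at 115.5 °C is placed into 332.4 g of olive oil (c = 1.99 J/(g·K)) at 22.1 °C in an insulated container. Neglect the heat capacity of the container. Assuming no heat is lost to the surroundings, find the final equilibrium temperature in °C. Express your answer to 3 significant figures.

T_f = 24.3 °C

Heat lost by nickel = heat gained by olive oil.
(37.1)(0.438)(115.5 − T) = (332.4)(1.99)(T − 22.1)
16.2498 (115.5 − T) = 661.476 (T − 22.1)
1876.9 − 16.2498 T = 661.476 T − 14619
16495.9 = 677.7258 T
T = 24.34 °C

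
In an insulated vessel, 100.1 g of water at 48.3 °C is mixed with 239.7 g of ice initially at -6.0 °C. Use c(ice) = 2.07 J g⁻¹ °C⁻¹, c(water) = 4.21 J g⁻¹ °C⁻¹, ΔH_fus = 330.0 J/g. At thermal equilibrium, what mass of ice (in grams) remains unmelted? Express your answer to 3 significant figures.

Heat to warm all ice to 0 °C: 239.7×2.07×6.0 = 2977.1 J
Heat released by water cooling to 0 °C: 100.1×4.21×48.3 = 20355 J
20355 J < 2977.1 + 239.7×330.0 = 82078.1 J, so not all ice melts; final T = 0 °C.
Heat left for melting: 20355 − 2977.1 = 17377.9 J
Mass melted = 17377.9 / 330.0 = 52.66 g
Ice remaining = 239.7 − 52.66 = 187.04 g

m_ice remaining = 187 g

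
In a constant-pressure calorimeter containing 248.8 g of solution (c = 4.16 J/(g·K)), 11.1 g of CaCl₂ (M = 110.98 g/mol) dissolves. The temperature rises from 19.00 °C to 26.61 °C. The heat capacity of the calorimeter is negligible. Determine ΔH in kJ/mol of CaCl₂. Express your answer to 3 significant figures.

|ΔT| = |26.61 − 19.00| = 7.61 °C
|q_surr| = (248.8 × 4.16) × 7.61 = 1035.008 × 7.61 = 7876.4 J
n(CaCl₂) = 11.1 / 110.98 = 0.10002 mol
Temperature rose, so q_rxn = −|q_surr| = -7.8764 kJ
ΔH = q_rxn / n = -78.748 kJ/mol

ΔH = -78.7 kJ/mol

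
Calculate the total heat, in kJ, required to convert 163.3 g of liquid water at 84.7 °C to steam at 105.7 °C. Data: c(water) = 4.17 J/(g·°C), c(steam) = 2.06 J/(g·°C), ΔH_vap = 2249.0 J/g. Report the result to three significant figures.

q = 380 kJ

q1 (heat water 84.7→100.0 °C): 163.3 × 4.17 × 15.3 = 10419 J
q2 (vaporize at 100 °C): 163.3 × 2249.0 = 367262 J
q3 (heat steam 100.0→105.7 °C): 163.3 × 2.06 × 5.7 = 1917 J
Total: 10419 + 367262 + 1917 = 379598 J = 380 kJ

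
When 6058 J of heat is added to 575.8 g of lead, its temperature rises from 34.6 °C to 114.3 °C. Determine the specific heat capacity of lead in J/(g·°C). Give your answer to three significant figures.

c = 0.132 J/(g·°C)

c = q / (m ΔT) = 6058 / (575.8 × 79.7)
c = 6058 / 45891.26 = 0.132 J/(g·°C)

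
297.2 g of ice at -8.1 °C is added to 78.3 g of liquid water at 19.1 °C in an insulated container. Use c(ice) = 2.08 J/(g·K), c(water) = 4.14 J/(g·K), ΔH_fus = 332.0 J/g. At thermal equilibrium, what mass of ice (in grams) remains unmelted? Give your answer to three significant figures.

Heat to warm all ice to 0 °C: 297.2×2.08×8.1 = 5007.2 J
Heat released by water cooling to 0 °C: 78.3×4.14×19.1 = 6191.5 J
6191.5 J < 5007.2 + 297.2×332.0 = 103677.6 J, so not all ice melts; final T = 0 °C.
Heat left for melting: 6191.5 − 5007.2 = 1184.3 J
Mass melted = 1184.3 / 332.0 = 3.567 g
Ice remaining = 297.2 − 3.567 = 293.633 g

m_ice remaining = 294 g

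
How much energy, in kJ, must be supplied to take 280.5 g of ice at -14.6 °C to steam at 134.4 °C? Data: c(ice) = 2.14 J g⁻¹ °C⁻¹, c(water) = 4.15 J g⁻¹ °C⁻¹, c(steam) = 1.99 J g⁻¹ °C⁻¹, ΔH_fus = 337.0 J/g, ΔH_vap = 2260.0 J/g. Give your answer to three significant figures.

q1 (heat ice -14.6→0.0 °C): 280.5 × 2.14 × 14.6 = 8764 J
q2 (melt at 0 °C): 280.5 × 337.0 = 94529 J
q3 (heat water 0.0→100.0 °C): 280.5 × 4.15 × 100.0 = 116408 J
q4 (vaporize at 100 °C): 280.5 × 2260.0 = 633930 J
q5 (heat steam 100.0→134.4 °C): 280.5 × 1.99 × 34.4 = 19202 J
Total: 8764 + 94529 + 116408 + 633930 + 19202 = 872833 J = 873 kJ

q = 873 kJ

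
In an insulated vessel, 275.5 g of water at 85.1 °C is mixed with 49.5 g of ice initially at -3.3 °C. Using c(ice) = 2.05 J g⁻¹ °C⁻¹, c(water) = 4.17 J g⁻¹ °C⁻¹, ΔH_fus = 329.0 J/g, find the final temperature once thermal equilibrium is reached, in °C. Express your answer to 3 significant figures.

Heat to bring ice to 0 °C and melt it: q₁ = 49.5×2.05×3.3 + 49.5×329.0 = 16620 J
Heat the water can supply cooling to 0 °C: 275.5×4.17×85.1 = 97765.9 J > q₁, so all ice melts.
Energy balance: 275.5×4.17×(85.1 − T) = 16620 + 49.5×4.17×(T − 0)
1148.835(85.1 − T) = 16620 + 206.415 T
97765.9 − 16620 = 1355.250 T
T = 81145.9 / 1355.250 = 59.88 °C

T_f = 59.9 °C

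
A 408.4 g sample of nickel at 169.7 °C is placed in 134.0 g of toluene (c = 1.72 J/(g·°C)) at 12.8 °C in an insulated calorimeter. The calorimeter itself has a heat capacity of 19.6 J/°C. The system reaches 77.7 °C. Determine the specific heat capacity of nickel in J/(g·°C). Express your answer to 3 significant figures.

c = 0.432 J/(g·°C)

q_gained = (134.0 × 1.72 + 19.6) × (77.7 − 12.8) = 16230 J
q_lost = 408.4 × c × (169.7 − 77.7) = 37572.8 c
Set equal: c = 16230 / 37572.8 = 0.432 J/(g·°C)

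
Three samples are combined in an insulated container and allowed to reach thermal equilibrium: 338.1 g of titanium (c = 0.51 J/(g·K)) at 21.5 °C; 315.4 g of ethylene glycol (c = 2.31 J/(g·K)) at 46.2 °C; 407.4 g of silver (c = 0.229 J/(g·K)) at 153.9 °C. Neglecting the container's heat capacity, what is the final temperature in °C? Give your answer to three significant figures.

T_f = 52.0 °C

Σ mᵢcᵢ(T − Tᵢ) = 0  ⇒  T = Σ mᵢcᵢTᵢ / Σ mᵢcᵢ
Σ mᵢcᵢ = 338.1×0.51 + 315.4×2.31 + 407.4×0.229 = 994.2996
Σ mᵢcᵢTᵢ = 172.431×21.5 + 728.574×46.2 + 93.2946×153.9 = 51725
T = 51725 / 994.2996 = 52.02 °C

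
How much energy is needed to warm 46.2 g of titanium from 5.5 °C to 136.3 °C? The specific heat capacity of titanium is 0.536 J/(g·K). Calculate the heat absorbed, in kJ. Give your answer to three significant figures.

q = m c ΔT = 46.2 × 0.536 × (136.3 − 5.5)
q = 46.2 × 0.536 × 130.8 = 3239 J = 3.24 kJ

q = 3.24 kJ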